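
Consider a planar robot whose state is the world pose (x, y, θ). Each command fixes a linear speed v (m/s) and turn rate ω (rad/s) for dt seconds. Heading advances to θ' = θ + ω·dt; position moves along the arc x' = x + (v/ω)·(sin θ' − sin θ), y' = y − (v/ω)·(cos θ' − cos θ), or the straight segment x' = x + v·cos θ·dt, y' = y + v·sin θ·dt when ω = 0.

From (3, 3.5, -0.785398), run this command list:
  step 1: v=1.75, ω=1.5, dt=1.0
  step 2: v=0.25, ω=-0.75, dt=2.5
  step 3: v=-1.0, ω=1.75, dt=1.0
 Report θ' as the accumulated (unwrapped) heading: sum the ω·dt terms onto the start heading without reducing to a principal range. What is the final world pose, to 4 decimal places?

step 1: θ'=0.7146 (R=1.1667) → pose (4.5895, 3.4437, 0.7146)
step 2: θ'=-1.1604 (R=-0.3333) → pose (5.1136, 3.3249, -1.1604)
step 3: θ'=0.5896 (R=-0.5714) → pose (4.2719, 3.5719, 0.5896)

(4.2719, 3.5719, 0.5896)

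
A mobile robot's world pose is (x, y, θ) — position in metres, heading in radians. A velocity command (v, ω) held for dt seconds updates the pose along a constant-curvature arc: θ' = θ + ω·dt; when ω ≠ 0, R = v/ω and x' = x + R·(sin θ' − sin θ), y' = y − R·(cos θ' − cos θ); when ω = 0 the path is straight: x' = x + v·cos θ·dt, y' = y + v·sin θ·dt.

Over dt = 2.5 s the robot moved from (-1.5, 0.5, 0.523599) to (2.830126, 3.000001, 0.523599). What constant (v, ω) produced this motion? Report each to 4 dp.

v = 2.0000, ω = 0.0000

Δθ = 0.523599 − 0.523599 = 0.000000
ω = Δθ/dt = 0.000000/2.5 = 0.0000
ω = 0 → v = (Δx·cos θ + Δy·sin θ)/dt = 2.0000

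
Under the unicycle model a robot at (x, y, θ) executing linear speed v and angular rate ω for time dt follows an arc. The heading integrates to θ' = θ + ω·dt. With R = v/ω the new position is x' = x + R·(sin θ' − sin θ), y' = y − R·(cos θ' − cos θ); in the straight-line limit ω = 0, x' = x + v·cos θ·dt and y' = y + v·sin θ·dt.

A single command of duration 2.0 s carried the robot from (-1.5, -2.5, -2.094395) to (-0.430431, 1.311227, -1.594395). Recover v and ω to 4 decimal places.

Δθ = -1.594395 − -2.094395 = 0.500000
ω = Δθ/dt = 0.500000/2.0 = 0.2500
R = −Δy/(cos θ' − cos θ) = -8.0000
v = R·ω = -8.0000·0.2500 = -2.0000

v = -2.0000, ω = 0.2500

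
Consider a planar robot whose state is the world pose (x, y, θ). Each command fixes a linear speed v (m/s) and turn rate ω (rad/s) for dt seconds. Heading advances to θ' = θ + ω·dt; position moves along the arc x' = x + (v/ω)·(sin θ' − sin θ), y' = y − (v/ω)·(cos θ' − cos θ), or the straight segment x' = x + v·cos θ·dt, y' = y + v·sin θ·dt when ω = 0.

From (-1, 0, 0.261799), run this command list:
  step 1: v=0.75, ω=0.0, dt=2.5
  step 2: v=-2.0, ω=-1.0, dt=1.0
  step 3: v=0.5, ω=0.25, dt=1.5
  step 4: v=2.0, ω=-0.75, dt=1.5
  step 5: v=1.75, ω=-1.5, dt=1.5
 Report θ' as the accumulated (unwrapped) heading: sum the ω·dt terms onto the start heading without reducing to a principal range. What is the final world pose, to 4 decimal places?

(-0.5250, -2.7865, -3.7382)

step 1: θ'=0.2618 (straight) → pose (0.8111, 0.4853, 0.2618)
step 2: θ'=-0.7382 (R=2.0000) → pose (-1.0524, 0.9378, -0.7382)
step 3: θ'=-0.3632 (R=2.0000) → pose (-0.4171, 0.5476, -0.3632)
step 4: θ'=-1.4882 (R=-2.6667) → pose (1.2931, -1.7251, -1.4882)
step 5: θ'=-3.7382 (R=-1.1667) → pose (-0.5250, -2.7865, -3.7382)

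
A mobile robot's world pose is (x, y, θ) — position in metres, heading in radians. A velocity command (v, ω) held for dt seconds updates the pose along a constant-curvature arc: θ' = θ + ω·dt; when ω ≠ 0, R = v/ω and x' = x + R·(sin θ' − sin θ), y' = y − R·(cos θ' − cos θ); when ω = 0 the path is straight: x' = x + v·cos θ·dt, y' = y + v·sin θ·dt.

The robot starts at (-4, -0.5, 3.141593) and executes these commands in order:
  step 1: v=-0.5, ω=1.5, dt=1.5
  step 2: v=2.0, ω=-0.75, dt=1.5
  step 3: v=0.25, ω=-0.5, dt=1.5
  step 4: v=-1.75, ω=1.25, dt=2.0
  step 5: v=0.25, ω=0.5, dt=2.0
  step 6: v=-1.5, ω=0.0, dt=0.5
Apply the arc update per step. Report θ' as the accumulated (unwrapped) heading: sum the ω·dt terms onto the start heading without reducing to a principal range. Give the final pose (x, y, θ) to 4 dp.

step 1: θ'=5.3916 (R=-0.3333) → pose (-3.7406, 0.0427, 5.3916)
step 2: θ'=4.2666 (R=-2.6667) → pose (-3.4095, -2.7822, 4.2666)
step 3: θ'=3.5166 (R=-0.5000) → pose (-3.6775, -3.0319, 3.5166)
step 4: θ'=6.0166 (R=-1.4000) → pose (-3.8214, -0.3786, 6.0166)
step 5: θ'=7.0166 (R=0.5000) → pose (-3.3550, -0.2677, 7.0166)
step 6: θ'=7.0166 (straight) → pose (-3.9122, -0.7698, 7.0166)

(-3.9122, -0.7698, 7.0166)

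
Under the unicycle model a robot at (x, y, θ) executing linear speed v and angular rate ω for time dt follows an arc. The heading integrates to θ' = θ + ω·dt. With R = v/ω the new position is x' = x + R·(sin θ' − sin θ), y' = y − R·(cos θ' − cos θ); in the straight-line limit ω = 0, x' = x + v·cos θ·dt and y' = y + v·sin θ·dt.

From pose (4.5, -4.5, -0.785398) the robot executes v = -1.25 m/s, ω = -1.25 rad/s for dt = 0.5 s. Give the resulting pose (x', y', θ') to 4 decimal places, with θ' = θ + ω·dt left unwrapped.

θ' = -0.7854 + -1.25·0.5 = -1.4104
R = v/ω = -1.25/-1.25 = 1.0000
x' = 4.5 + 1.0000·(sin -1.4104 − sin -0.7854) = 4.2199
y' = -4.5 − 1.0000·(cos -1.4104 − cos -0.7854) = -3.9526

(4.2199, -3.9526, -1.4104)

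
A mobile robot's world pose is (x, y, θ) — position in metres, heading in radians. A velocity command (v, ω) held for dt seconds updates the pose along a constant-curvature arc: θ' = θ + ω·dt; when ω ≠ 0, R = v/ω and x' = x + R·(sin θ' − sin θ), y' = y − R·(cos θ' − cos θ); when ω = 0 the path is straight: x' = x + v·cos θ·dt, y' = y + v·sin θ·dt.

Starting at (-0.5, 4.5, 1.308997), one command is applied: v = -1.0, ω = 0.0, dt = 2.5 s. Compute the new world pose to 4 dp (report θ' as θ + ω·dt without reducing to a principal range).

(-1.1470, 2.0852, 1.3090)

θ' = 1.3090 + 0.0·2.5 = 1.3090
ω = 0 → straight: x' = -0.5 + -1.0·cos(1.3090)·2.5 = -1.1470
y' = 4.5 + -1.0·sin(1.3090)·2.5 = 2.0852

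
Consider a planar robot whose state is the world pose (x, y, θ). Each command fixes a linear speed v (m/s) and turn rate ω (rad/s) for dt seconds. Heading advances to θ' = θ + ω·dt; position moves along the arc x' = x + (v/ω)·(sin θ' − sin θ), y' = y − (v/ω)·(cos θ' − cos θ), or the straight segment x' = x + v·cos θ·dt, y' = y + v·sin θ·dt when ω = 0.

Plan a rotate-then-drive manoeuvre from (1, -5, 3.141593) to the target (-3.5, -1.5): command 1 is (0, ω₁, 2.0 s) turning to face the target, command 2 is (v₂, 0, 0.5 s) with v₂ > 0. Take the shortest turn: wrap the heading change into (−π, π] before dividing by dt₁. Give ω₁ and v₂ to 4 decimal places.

heading to target = atan2(-1.5−-5, -3.5−1) = 2.4805
Δθ = wrap(2.4805 − 3.1416) = -0.6610; ω₁ = Δθ/dt₁ = -0.3305
distance = √((-3.5−1)² + (-1.5−-5)²) = 5.7009; v₂ = distance/dt₂ = 11.4018

ω₁ = -0.3305, v₂ = 11.4018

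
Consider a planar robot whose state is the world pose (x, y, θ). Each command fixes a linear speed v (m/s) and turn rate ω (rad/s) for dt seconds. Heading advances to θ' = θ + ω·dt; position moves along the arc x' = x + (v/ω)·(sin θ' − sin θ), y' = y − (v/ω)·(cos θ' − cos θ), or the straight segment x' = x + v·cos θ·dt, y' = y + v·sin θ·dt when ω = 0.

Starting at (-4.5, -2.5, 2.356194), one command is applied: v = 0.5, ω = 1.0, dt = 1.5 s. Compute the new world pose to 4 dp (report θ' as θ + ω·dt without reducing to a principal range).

θ' = 2.3562 + 1.0·1.5 = 3.8562
R = v/ω = 0.5/1.0 = 0.5000
x' = -4.5 + 0.5000·(sin 3.8562 − sin 2.3562) = -5.1812
y' = -2.5 − 0.5000·(cos 3.8562 − cos 2.3562) = -2.4759

(-5.1812, -2.4759, 3.8562)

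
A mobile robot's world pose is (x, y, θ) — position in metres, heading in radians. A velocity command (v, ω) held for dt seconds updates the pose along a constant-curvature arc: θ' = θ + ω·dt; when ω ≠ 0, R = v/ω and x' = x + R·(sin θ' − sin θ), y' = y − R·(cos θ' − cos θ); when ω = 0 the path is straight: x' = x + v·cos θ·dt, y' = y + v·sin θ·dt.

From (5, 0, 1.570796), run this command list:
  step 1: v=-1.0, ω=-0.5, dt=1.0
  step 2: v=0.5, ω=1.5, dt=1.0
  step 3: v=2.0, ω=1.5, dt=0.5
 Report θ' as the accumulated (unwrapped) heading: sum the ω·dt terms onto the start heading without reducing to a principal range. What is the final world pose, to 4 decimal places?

(3.6847, -0.3285, 3.3208)

step 1: θ'=1.0708 (R=2.0000) → pose (4.7552, -0.9589, 1.0708)
step 2: θ'=2.5708 (R=0.3333) → pose (4.6427, -0.5186, 2.5708)
step 3: θ'=3.3208 (R=1.3333) → pose (3.6847, -0.3285, 3.3208)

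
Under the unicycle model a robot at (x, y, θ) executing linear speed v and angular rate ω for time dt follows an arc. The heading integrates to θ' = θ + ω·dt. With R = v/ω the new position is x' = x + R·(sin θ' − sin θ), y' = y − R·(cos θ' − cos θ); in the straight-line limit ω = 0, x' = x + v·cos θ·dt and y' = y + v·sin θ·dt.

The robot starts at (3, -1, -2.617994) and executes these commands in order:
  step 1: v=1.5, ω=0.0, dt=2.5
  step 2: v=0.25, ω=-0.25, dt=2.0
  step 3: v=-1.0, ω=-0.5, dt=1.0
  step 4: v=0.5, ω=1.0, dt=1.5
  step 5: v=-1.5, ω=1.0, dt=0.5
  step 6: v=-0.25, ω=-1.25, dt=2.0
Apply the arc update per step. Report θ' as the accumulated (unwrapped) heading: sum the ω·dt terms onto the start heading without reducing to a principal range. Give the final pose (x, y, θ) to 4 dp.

step 1: θ'=-2.6180 (straight) → pose (-0.2476, -2.8750, -2.6180)
step 2: θ'=-3.1180 (R=-1.0000) → pose (-0.7240, -3.0087, -3.1180)
step 3: θ'=-3.6180 (R=2.0000) → pose (0.2404, -3.2308, -3.6180)
step 4: θ'=-2.1180 (R=0.5000) → pose (-0.4159, -3.4150, -2.1180)
step 5: θ'=-1.6180 (R=-1.5000) → pose (-0.1986, -2.7053, -1.6180)
step 6: θ'=-4.1180 (R=0.2000) → pose (0.1669, -2.6028, -4.1180)

(0.1669, -2.6028, -4.1180)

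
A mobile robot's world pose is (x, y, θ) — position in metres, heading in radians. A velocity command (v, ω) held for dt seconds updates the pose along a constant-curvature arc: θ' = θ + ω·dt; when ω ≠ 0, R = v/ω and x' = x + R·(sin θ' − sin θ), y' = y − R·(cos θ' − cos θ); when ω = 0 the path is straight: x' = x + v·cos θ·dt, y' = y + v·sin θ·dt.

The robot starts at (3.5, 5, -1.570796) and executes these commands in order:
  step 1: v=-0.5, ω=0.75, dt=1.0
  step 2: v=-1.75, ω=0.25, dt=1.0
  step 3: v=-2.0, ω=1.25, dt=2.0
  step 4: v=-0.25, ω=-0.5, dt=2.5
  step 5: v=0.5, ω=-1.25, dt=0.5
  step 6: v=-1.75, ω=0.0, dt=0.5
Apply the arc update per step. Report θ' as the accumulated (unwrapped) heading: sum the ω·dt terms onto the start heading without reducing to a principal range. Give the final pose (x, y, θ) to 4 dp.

(-1.1797, 4.1420, 0.0542)

step 1: θ'=-0.8208 (R=-0.6667) → pose (3.3211, 5.4544, -0.8208)
step 2: θ'=-0.5708 (R=-7.0000) → pose (1.9814, 6.5733, -0.5708)
step 3: θ'=1.9292 (R=-1.6000) → pose (-0.3814, 4.6656, 1.9292)
step 4: θ'=0.6792 (R=0.5000) → pose (-0.5355, 4.1012, 0.6792)
step 5: θ'=0.0542 (R=-0.4000) → pose (-0.3059, 4.1894, 0.0542)
step 6: θ'=0.0542 (straight) → pose (-1.1797, 4.1420, 0.0542)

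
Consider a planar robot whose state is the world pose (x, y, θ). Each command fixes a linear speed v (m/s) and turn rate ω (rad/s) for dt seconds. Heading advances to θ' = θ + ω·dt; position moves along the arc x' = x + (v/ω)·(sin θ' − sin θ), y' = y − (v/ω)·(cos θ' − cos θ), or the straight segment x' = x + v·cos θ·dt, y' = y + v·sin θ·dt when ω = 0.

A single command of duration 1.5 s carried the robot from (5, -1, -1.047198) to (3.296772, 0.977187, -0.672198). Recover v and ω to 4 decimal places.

Δθ = -0.672198 − -1.047198 = 0.375000
ω = Δθ/dt = 0.375000/1.5 = 0.2500
R = −Δy/(cos θ' − cos θ) = -7.0000
v = R·ω = -7.0000·0.2500 = -1.7500

v = -1.7500, ω = 0.2500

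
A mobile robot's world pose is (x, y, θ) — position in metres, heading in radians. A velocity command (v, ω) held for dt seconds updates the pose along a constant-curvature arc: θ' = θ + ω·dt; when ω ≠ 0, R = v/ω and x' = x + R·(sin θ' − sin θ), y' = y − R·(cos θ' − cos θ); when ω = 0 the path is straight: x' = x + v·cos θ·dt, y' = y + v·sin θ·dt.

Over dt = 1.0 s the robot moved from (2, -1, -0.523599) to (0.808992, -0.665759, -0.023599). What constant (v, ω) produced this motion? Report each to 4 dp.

v = -1.2500, ω = 0.5000

Δθ = -0.023599 − -0.523599 = 0.500000
ω = Δθ/dt = 0.500000/1.0 = 0.5000
R = Δx/(sin θ' − sin θ) = -2.5000
v = R·ω = -2.5000·0.5000 = -1.2500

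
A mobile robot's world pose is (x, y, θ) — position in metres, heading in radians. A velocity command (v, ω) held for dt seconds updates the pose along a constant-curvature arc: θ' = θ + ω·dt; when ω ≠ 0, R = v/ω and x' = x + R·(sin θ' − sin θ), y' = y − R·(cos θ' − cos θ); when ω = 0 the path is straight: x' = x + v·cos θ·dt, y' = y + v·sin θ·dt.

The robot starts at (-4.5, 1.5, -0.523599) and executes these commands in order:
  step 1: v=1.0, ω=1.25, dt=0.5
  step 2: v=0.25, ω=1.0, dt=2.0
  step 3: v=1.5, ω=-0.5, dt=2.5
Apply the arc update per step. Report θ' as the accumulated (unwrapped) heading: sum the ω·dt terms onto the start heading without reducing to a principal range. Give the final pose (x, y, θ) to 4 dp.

(-3.4978, 5.2671, 0.8514)

step 1: θ'=0.1014 (R=0.8000) → pose (-4.0190, 1.3969, 0.1014)
step 2: θ'=2.1014 (R=0.2500) → pose (-3.8287, 1.7722, 2.1014)
step 3: θ'=0.8514 (R=-3.0000) → pose (-3.4978, 5.2671, 0.8514)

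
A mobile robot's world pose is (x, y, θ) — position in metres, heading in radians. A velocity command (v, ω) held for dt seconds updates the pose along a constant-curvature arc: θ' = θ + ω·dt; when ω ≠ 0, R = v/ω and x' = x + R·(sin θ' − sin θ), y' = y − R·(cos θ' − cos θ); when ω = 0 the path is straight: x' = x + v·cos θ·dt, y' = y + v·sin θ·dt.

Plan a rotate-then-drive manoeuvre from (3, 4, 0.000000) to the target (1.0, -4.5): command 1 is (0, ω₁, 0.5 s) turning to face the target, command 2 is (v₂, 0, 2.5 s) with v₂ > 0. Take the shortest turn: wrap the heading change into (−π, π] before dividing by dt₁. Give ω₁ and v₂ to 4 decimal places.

heading to target = atan2(-4.5−4, 1−3) = -1.8019
Δθ = wrap(-1.8019 − 0.0000) = -1.8019; ω₁ = Δθ/dt₁ = -3.6038
distance = √((1−3)² + (-4.5−4)²) = 8.7321; v₂ = distance/dt₂ = 3.4928

ω₁ = -3.6038, v₂ = 3.4928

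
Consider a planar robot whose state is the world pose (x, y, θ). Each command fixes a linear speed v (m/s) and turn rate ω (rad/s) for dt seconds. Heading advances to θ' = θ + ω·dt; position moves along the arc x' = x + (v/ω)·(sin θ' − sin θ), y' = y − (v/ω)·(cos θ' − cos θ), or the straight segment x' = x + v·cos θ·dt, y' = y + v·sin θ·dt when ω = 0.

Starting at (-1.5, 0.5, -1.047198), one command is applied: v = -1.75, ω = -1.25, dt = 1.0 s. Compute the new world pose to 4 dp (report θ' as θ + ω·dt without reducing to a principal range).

θ' = -1.0472 + -1.25·1.0 = -2.2972
R = v/ω = -1.75/-1.25 = 1.4000
x' = -1.5 + 1.4000·(sin -2.2972 − sin -1.0472) = -1.3342
y' = 0.5 − 1.4000·(cos -2.2972 − cos -1.0472) = 2.1299

(-1.3342, 2.1299, -2.2972)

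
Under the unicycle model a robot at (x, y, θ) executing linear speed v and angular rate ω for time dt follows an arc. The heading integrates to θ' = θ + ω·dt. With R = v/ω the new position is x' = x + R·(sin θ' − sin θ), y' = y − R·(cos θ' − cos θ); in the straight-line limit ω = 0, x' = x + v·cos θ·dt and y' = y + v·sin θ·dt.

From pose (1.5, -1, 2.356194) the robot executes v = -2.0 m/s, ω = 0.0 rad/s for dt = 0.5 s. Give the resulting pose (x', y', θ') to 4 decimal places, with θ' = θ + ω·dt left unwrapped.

θ' = 2.3562 + 0.0·0.5 = 2.3562
ω = 0 → straight: x' = 1.5 + -2.0·cos(2.3562)·0.5 = 2.2071
y' = -1 + -2.0·sin(2.3562)·0.5 = -1.7071

(2.2071, -1.7071, 2.3562)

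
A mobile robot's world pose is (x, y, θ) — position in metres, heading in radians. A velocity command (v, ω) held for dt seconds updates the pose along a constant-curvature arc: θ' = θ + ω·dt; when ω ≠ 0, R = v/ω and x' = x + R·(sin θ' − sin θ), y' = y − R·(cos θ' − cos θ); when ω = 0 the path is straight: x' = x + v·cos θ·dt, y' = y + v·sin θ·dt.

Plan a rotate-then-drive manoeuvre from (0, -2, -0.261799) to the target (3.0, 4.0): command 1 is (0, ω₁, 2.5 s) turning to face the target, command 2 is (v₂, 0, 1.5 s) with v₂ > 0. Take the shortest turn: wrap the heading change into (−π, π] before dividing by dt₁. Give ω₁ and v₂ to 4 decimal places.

ω₁ = 0.5476, v₂ = 4.4721

heading to target = atan2(4−-2, 3−0) = 1.1071
Δθ = wrap(1.1071 − -0.2618) = 1.3689; ω₁ = Δθ/dt₁ = 0.5476
distance = √((3−0)² + (4−-2)²) = 6.7082; v₂ = distance/dt₂ = 4.4721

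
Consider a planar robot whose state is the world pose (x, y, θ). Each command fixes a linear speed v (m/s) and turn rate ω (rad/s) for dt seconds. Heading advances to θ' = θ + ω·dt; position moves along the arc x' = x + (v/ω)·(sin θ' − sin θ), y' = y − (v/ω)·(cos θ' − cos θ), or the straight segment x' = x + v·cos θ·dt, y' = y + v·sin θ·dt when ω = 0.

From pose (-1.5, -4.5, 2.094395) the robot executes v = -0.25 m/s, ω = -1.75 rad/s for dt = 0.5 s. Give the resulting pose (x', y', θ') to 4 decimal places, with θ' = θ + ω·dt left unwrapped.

(-1.4896, -4.6206, 1.2194)

θ' = 2.0944 + -1.75·0.5 = 1.2194
R = v/ω = -0.25/-1.75 = 0.1429
x' = -1.5 + 0.1429·(sin 1.2194 − sin 2.0944) = -1.4896
y' = -4.5 − 0.1429·(cos 1.2194 − cos 2.0944) = -4.6206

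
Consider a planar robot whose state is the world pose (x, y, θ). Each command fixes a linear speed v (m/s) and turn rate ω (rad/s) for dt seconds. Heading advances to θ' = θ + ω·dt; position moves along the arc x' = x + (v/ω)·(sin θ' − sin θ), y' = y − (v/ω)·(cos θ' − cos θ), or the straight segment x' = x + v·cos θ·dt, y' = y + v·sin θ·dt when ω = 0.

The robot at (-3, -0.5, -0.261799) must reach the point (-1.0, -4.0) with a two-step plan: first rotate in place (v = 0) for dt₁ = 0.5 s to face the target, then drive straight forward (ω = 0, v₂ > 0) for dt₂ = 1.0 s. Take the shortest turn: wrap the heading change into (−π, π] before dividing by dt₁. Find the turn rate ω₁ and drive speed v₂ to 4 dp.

ω₁ = -1.5797, v₂ = 4.0311

heading to target = atan2(-4−-0.5, -1−-3) = -1.0517
Δθ = wrap(-1.0517 − -0.2618) = -0.7899; ω₁ = Δθ/dt₁ = -1.5797
distance = √((-1−-3)² + (-4−-0.5)²) = 4.0311; v₂ = distance/dt₂ = 4.0311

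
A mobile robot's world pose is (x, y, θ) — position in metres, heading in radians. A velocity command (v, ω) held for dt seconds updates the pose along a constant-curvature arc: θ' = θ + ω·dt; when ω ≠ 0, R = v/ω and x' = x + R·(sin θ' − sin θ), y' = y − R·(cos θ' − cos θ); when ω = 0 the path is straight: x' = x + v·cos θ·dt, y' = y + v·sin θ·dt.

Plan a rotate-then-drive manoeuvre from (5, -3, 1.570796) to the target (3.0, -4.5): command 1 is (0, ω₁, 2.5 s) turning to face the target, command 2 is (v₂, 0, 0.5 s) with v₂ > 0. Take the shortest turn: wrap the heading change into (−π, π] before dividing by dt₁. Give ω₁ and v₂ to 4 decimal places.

ω₁ = 0.8857, v₂ = 5.0000

heading to target = atan2(-4.5−-3, 3−5) = -2.4981
Δθ = wrap(-2.4981 − 1.5708) = 2.2143; ω₁ = Δθ/dt₁ = 0.8857
distance = √((3−5)² + (-4.5−-3)²) = 2.5000; v₂ = distance/dt₂ = 5.0000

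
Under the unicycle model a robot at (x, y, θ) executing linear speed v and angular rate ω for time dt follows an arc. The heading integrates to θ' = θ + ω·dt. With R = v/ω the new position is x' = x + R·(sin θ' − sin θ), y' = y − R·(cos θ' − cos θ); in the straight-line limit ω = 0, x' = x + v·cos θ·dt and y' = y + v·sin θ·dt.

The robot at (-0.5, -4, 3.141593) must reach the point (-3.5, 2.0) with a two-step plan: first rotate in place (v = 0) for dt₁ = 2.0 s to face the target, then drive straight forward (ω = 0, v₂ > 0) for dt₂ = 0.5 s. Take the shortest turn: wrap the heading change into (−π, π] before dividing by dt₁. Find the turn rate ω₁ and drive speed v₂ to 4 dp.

ω₁ = -0.5536, v₂ = 13.4164

heading to target = atan2(2−-4, -3.5−-0.5) = 2.0344
Δθ = wrap(2.0344 − 3.1416) = -1.1071; ω₁ = Δθ/dt₁ = -0.5536
distance = √((-3.5−-0.5)² + (2−-4)²) = 6.7082; v₂ = distance/dt₂ = 13.4164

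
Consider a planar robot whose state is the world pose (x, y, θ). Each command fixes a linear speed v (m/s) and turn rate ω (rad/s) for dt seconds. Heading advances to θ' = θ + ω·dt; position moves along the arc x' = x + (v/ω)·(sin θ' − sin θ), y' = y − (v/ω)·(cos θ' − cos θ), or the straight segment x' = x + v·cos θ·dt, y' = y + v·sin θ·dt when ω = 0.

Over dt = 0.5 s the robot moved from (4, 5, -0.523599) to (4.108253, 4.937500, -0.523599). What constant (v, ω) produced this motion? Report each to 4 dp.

Δθ = -0.523599 − -0.523599 = 0.000000
ω = Δθ/dt = 0.000000/0.5 = 0.0000
ω = 0 → v = (Δx·cos θ + Δy·sin θ)/dt = 0.2500

v = 0.2500, ω = 0.0000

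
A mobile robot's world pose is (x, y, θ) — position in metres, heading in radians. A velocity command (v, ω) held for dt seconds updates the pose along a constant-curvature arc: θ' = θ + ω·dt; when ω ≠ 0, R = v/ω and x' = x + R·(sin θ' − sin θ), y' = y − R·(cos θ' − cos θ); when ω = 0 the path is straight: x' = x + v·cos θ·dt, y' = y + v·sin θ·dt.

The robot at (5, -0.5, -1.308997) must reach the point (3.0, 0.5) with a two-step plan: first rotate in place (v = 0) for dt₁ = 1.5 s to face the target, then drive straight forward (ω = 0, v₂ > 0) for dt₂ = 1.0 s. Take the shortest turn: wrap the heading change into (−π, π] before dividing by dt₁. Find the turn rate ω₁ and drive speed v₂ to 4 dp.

ω₁ = -1.5308, v₂ = 2.2361

heading to target = atan2(0.5−-0.5, 3−5) = 2.6779
Δθ = wrap(2.6779 − -1.3090) = -2.2962; ω₁ = Δθ/dt₁ = -1.5308
distance = √((3−5)² + (0.5−-0.5)²) = 2.2361; v₂ = distance/dt₂ = 2.2361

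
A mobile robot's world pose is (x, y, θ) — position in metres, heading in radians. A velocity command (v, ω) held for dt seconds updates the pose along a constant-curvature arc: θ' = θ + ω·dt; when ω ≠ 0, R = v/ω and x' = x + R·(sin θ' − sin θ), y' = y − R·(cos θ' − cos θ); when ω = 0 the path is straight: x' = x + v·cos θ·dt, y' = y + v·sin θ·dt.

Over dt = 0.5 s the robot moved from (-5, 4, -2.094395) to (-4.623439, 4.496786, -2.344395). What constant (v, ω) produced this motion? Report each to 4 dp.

Δθ = -2.344395 − -2.094395 = -0.250000
ω = Δθ/dt = -0.250000/0.5 = -0.5000
R = −Δy/(cos θ' − cos θ) = 2.5000
v = R·ω = 2.5000·-0.5000 = -1.2500

v = -1.2500, ω = -0.5000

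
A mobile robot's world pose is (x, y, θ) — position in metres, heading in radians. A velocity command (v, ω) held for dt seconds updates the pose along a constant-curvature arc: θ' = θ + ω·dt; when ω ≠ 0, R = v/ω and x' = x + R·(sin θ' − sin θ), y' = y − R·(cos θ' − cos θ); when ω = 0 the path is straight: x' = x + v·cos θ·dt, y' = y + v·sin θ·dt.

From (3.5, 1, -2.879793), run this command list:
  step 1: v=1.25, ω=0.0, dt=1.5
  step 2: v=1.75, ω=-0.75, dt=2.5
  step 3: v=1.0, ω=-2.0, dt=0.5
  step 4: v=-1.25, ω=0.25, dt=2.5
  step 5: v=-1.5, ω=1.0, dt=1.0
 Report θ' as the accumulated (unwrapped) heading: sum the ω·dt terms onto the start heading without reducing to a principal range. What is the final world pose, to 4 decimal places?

(-2.9301, -0.4465, -4.1298)

step 1: θ'=-2.8798 (straight) → pose (1.6889, 0.5147, -2.8798)
step 2: θ'=-4.7548 (R=-2.3333) → pose (-1.2463, 2.8675, -4.7548)
step 3: θ'=-5.7548 (R=-0.5000) → pose (-0.9988, 3.2781, -5.7548)
step 4: θ'=-5.1298 (R=-5.0000) → pose (-3.0488, 0.9869, -5.1298)
step 5: θ'=-4.1298 (R=-1.5000) → pose (-2.9301, -0.4465, -4.1298)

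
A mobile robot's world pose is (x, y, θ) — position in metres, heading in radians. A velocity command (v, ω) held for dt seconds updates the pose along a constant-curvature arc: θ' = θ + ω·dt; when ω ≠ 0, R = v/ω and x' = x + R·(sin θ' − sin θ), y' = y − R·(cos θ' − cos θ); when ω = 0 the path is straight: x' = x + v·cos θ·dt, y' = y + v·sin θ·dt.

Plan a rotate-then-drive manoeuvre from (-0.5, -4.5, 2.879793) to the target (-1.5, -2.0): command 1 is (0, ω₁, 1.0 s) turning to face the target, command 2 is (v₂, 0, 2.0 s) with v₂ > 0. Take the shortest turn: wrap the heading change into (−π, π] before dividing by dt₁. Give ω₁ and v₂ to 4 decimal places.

ω₁ = -0.9285, v₂ = 1.3463

heading to target = atan2(-2−-4.5, -1.5−-0.5) = 1.9513
Δθ = wrap(1.9513 − 2.8798) = -0.9285; ω₁ = Δθ/dt₁ = -0.9285
distance = √((-1.5−-0.5)² + (-2−-4.5)²) = 2.6926; v₂ = distance/dt₂ = 1.3463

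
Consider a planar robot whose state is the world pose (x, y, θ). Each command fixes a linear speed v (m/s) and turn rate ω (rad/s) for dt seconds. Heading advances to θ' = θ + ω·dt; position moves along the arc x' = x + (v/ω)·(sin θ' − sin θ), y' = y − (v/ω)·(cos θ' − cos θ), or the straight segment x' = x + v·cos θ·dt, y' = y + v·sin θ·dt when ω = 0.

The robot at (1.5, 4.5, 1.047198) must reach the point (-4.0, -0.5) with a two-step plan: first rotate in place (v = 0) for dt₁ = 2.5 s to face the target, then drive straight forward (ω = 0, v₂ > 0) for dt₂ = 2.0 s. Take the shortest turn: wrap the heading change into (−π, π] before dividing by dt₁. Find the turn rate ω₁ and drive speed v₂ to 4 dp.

heading to target = atan2(-0.5−4.5, -4−1.5) = -2.4038
Δθ = wrap(-2.4038 − 1.0472) = 2.8322; ω₁ = Δθ/dt₁ = 1.1329
distance = √((-4−1.5)² + (-0.5−4.5)²) = 7.4330; v₂ = distance/dt₂ = 3.7165

ω₁ = 1.1329, v₂ = 3.7165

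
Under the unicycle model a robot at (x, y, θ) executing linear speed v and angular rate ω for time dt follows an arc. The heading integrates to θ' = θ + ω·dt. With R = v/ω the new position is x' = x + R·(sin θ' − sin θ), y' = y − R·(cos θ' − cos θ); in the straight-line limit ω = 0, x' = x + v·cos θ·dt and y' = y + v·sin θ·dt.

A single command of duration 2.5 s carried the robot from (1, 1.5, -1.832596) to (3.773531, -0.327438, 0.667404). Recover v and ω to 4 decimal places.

Δθ = 0.667404 − -1.832596 = 2.500000
ω = Δθ/dt = 2.500000/2.5 = 1.0000
R = Δx/(sin θ' − sin θ) = 1.7500
v = R·ω = 1.7500·1.0000 = 1.7500

v = 1.7500, ω = 1.0000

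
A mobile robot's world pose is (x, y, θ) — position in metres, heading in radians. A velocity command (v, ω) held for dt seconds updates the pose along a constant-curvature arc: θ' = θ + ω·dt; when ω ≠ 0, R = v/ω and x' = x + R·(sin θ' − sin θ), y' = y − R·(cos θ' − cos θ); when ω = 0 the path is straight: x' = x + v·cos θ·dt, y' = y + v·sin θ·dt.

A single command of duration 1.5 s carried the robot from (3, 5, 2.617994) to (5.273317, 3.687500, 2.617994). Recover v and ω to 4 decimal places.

Δθ = 2.617994 − 2.617994 = 0.000000
ω = Δθ/dt = 0.000000/1.5 = 0.0000
ω = 0 → v = (Δx·cos θ + Δy·sin θ)/dt = -1.7500

v = -1.7500, ω = 0.0000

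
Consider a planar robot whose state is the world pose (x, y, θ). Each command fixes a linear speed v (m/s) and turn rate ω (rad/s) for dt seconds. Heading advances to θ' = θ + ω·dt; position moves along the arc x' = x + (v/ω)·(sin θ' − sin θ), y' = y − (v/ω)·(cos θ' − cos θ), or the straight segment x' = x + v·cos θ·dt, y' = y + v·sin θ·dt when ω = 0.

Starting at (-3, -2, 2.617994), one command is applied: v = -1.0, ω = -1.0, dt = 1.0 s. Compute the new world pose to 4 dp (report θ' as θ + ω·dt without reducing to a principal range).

(-2.5011, -2.8188, 1.6180)

θ' = 2.6180 + -1.0·1.0 = 1.6180
R = v/ω = -1.0/-1.0 = 1.0000
x' = -3 + 1.0000·(sin 1.6180 − sin 2.6180) = -2.5011
y' = -2 − 1.0000·(cos 1.6180 − cos 2.6180) = -2.8188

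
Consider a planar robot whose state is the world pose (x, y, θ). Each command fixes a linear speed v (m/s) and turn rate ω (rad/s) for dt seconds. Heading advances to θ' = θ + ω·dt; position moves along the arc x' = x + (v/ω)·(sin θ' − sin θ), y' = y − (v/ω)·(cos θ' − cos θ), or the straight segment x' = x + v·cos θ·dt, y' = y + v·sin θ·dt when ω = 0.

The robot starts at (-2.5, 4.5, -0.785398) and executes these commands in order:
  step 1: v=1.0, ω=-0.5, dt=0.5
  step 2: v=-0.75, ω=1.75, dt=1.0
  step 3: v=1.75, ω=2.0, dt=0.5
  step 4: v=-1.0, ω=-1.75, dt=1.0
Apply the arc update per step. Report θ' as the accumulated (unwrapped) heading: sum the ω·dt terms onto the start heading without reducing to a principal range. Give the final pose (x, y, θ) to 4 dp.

step 1: θ'=-1.0354 (R=-2.0000) → pose (-2.1941, 4.1062, -1.0354)
step 2: θ'=0.7146 (R=-0.4286) → pose (-2.8435, 4.2112, 0.7146)
step 3: θ'=1.7146 (R=0.8750) → pose (-2.5510, 4.9976, 1.7146)
step 4: θ'=-0.0354 (R=0.5714) → pose (-3.1367, 4.3446, -0.0354)

(-3.1367, 4.3446, -0.0354)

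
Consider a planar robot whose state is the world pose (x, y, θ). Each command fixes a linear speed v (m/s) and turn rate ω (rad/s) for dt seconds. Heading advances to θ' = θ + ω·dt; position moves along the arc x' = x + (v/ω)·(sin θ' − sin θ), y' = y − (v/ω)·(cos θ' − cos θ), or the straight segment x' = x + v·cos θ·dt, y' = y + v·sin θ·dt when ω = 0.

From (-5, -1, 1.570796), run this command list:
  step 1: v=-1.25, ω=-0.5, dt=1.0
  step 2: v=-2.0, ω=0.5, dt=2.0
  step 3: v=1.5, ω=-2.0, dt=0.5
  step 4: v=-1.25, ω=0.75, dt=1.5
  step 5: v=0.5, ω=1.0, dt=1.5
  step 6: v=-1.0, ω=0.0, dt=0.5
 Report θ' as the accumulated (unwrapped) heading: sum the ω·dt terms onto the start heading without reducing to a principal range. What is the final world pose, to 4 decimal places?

(-5.4385, -6.6933, 3.6958)

step 1: θ'=1.0708 (R=2.5000) → pose (-5.3060, -2.1986, 1.0708)
step 2: θ'=2.0708 (R=-4.0000) → pose (-5.3060, -6.0340, 2.0708)
step 3: θ'=1.0708 (R=-0.7500) → pose (-5.3060, -5.3148, 1.0708)
step 4: θ'=2.1958 (R=-1.6667) → pose (-5.1950, -7.0890, 2.1958)
step 5: θ'=3.6958 (R=0.5000) → pose (-5.8636, -6.9564, 3.6958)
step 6: θ'=3.6958 (straight) → pose (-5.4385, -6.6933, 3.6958)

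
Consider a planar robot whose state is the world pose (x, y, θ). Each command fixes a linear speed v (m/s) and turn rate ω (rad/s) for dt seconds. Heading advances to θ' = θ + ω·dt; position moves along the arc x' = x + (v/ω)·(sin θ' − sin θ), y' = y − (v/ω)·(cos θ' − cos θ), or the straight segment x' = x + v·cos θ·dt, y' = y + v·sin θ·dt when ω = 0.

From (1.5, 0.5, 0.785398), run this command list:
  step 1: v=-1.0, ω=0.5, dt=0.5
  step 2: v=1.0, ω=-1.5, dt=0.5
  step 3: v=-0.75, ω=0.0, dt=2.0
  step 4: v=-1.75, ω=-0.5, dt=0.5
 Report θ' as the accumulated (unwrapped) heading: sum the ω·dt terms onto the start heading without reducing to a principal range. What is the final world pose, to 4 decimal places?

step 1: θ'=1.0354 (R=-2.0000) → pose (1.1941, 0.1062, 1.0354)
step 2: θ'=0.2854 (R=-0.6667) → pose (1.5798, 0.4057, 0.2854)
step 3: θ'=0.2854 (straight) → pose (0.1404, -0.0166, 0.2854)
step 4: θ'=0.0354 (R=3.5000) → pose (-0.7211, -0.1560, 0.0354)

(-0.7211, -0.1560, 0.0354)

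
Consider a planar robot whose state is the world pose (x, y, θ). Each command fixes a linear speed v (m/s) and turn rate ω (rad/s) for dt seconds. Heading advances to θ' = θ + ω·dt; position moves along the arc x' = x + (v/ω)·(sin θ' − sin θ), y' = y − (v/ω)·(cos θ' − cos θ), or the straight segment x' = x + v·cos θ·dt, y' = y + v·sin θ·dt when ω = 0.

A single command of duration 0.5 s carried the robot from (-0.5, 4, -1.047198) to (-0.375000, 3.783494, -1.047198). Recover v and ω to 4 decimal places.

Δθ = -1.047198 − -1.047198 = 0.000000
ω = Δθ/dt = 0.000000/0.5 = 0.0000
ω = 0 → v = (Δx·cos θ + Δy·sin θ)/dt = 0.5000

v = 0.5000, ω = 0.0000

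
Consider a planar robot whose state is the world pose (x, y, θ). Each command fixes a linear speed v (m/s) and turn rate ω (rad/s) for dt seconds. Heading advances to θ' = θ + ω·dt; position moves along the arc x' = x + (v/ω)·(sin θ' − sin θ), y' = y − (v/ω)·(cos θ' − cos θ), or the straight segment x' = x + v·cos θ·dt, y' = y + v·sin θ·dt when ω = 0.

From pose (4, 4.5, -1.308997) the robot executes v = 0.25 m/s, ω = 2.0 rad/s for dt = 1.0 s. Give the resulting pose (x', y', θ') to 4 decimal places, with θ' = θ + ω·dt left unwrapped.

θ' = -1.3090 + 2.0·1.0 = 0.6910
R = v/ω = 0.25/2.0 = 0.1250
x' = 4 + 0.1250·(sin 0.6910 − sin -1.3090) = 4.2004
y' = 4.5 − 0.1250·(cos 0.6910 − cos -1.3090) = 4.4360

(4.2004, 4.4360, 0.6910)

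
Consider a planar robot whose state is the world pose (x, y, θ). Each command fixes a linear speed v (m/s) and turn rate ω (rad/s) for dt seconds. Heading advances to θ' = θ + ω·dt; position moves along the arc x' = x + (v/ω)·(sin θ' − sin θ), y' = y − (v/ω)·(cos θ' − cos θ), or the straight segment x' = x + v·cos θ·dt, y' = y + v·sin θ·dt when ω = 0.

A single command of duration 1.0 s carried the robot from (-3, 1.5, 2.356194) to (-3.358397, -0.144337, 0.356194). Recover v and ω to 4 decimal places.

v = -2.0000, ω = -2.0000

Δθ = 0.356194 − 2.356194 = -2.000000
ω = Δθ/dt = -2.000000/1.0 = -2.0000
R = −Δy/(cos θ' − cos θ) = 1.0000
v = R·ω = 1.0000·-2.0000 = -2.0000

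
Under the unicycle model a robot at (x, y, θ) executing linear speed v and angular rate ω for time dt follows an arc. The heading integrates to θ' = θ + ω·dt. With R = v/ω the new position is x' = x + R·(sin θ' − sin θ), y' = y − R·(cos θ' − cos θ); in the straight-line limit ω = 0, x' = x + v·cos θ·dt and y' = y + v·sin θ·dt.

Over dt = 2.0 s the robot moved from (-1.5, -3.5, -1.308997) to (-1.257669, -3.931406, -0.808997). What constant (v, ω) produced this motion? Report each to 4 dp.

v = 0.2500, ω = 0.2500

Δθ = -0.808997 − -1.308997 = 0.500000
ω = Δθ/dt = 0.500000/2.0 = 0.2500
R = −Δy/(cos θ' − cos θ) = 1.0000
v = R·ω = 1.0000·0.2500 = 0.2500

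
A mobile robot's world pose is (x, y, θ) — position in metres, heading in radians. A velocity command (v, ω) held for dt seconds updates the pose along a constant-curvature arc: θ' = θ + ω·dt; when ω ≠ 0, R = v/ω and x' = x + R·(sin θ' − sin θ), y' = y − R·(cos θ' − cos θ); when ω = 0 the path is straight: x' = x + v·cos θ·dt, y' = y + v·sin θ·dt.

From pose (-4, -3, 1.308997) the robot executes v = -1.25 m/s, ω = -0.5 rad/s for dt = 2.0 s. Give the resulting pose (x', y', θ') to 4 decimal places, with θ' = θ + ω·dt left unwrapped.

θ' = 1.3090 + -0.5·2.0 = 0.3090
R = v/ω = -1.25/-0.5 = 2.5000
x' = -4 + 2.5000·(sin 0.3090 − sin 1.3090) = -5.6546
y' = -3 − 2.5000·(cos 0.3090 − cos 1.3090) = -4.7346

(-5.6546, -4.7346, 0.3090)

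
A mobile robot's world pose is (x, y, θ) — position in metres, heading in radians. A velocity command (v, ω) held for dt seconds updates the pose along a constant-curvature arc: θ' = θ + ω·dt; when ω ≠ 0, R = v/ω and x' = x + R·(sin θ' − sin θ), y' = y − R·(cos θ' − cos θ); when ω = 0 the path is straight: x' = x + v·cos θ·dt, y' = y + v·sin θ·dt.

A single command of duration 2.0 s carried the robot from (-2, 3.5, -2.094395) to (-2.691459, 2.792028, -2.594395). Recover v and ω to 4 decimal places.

Δθ = -2.594395 − -2.094395 = -0.500000
ω = Δθ/dt = -0.500000/2.0 = -0.2500
R = −Δy/(cos θ' − cos θ) = -2.0000
v = R·ω = -2.0000·-0.2500 = 0.5000

v = 0.5000, ω = -0.2500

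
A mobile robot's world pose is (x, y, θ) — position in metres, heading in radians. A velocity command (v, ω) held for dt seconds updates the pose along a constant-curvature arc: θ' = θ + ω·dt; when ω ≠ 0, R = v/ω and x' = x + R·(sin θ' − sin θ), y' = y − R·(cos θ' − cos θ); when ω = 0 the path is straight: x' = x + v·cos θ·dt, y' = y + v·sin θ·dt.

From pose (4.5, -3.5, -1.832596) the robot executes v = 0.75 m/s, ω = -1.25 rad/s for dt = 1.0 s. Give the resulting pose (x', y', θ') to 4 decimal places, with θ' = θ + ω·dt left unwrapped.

(3.9558, -3.9437, -3.0826)

θ' = -1.8326 + -1.25·1.0 = -3.0826
R = v/ω = 0.75/-1.25 = -0.6000
x' = 4.5 + -0.6000·(sin -3.0826 − sin -1.8326) = 3.9558
y' = -3.5 − -0.6000·(cos -3.0826 − cos -1.8326) = -3.9437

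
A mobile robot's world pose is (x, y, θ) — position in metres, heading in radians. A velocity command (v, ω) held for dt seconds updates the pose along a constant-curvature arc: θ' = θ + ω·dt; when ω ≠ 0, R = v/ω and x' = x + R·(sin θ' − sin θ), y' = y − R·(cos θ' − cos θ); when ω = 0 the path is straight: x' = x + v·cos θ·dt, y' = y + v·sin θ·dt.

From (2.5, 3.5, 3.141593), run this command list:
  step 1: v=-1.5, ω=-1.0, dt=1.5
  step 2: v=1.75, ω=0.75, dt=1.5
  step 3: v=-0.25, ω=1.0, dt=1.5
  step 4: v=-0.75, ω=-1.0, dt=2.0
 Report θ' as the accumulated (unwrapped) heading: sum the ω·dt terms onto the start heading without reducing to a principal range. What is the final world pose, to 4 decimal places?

step 1: θ'=1.6416 (R=1.5000) → pose (3.9962, 2.1061, 1.6416)
step 2: θ'=2.7666 (R=2.3333) → pose (2.5234, 4.1122, 2.7666)
step 3: θ'=4.2666 (R=-0.2500) → pose (2.8405, 4.2371, 4.2666)
step 4: θ'=2.2666 (R=0.7500) → pose (4.0929, 4.3944, 2.2666)

(4.0929, 4.3944, 2.2666)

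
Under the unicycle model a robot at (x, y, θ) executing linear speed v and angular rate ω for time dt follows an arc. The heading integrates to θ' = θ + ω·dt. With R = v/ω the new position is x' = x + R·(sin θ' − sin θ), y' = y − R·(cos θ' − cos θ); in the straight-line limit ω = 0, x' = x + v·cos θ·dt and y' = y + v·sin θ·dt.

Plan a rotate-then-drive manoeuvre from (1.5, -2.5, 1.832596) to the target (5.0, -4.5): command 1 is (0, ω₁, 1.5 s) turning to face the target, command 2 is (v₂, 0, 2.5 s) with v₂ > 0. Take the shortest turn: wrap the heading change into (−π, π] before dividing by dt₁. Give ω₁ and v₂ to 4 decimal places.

heading to target = atan2(-4.5−-2.5, 5−1.5) = -0.5191
Δθ = wrap(-0.5191 − 1.8326) = -2.3517; ω₁ = Δθ/dt₁ = -1.5678
distance = √((5−1.5)² + (-4.5−-2.5)²) = 4.0311; v₂ = distance/dt₂ = 1.6125

ω₁ = -1.5678, v₂ = 1.6125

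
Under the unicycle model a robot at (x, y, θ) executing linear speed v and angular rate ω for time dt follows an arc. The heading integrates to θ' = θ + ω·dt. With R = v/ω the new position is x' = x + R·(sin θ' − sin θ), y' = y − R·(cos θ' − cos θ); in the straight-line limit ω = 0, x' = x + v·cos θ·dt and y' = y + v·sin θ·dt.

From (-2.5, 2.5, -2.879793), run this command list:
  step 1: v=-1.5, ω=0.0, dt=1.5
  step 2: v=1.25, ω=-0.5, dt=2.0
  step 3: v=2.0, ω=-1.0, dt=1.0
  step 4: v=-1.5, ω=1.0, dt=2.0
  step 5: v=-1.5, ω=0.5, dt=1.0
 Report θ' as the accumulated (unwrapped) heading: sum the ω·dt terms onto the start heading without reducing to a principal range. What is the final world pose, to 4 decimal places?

(-0.1208, 4.4887, -2.3798)

step 1: θ'=-2.8798 (straight) → pose (-0.3267, 3.0823, -2.8798)
step 2: θ'=-3.8798 (R=-2.5000) → pose (-2.6561, 3.6480, -3.8798)
step 3: θ'=-4.8798 (R=-2.0000) → pose (-3.2822, 5.4606, -4.8798)
step 4: θ'=-2.8798 (R=-1.5000) → pose (-1.4150, 3.7617, -2.8798)
step 5: θ'=-2.3798 (R=-3.0000) → pose (-0.1208, 4.4887, -2.3798)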